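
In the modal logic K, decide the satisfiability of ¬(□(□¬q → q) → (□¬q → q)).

1. ¬(□(□¬q → q) → (□¬q → q)), u
2. □(□¬q → q), u
3. ¬(□¬q → q), u
4. □¬q, u
5. ¬q, u

Yes, satisfiable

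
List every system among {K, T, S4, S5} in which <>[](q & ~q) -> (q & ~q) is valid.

T-tableau for the negation ~(<>[](q & ~q) -> (q & ~q)):
1. ~(<>[](q & ~q) -> (q & ~q)), u
2. <>[](q & ~q), u
3. ~(q & ~q), u
4. q, u
5. [](q & ~q), v
6. q & ~q, v
7. q, v
8. ~q, v
Accessibility: uRu, uRv, vRv
Branch closes: q and ~q both at v.
Every branch closes (one shown): valid in T, hence also in S4, S5 (every theorem of T is a theorem of S4 and S5).
K-tableau for the negation ~(<>[](q & ~q) -> (q & ~q)):
1. ~(<>[](q & ~q) -> (q & ~q)), u
2. <>[](q & ~q), u
3. ~(q & ~q), u
4. q, u
5. [](q & ~q), v
Accessibility: uRv
Complete open branch: countermodel on a K-frame, so not valid in K.

T, S4, S5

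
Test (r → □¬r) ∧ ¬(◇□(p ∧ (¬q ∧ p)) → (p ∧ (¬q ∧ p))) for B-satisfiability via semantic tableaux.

1. (r → □¬r) ∧ ¬(◇□(p ∧ (¬q ∧ p)) → (p ∧ (¬q ∧ p))), 0
2. r → □¬r, 0
3. ¬(◇□(p ∧ (¬q ∧ p)) → (p ∧ (¬q ∧ p))), 0
4. ◇□(p ∧ (¬q ∧ p)), 0
5. ¬(p ∧ (¬q ∧ p)), 0
6. □¬r, 0
7. ¬r, 0
8. ¬(¬q ∧ p), 0
9. q, 0
10. □(p ∧ (¬q ∧ p)), 1
11. ¬r, 1
12. p ∧ (¬q ∧ p), 0
13. p, 0
14. ¬q ∧ p, 0
15. ¬q, 0
Accessibility: 0R0, 0R1, 1R0, 1R1
Branch closes: q and ¬q both at 0.
All branches of the tableau close; one closing branch shown above.

Unsatisfiable (every branch closes)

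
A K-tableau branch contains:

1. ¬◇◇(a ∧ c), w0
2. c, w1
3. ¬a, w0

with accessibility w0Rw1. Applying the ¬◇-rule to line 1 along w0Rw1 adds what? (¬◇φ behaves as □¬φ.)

¬◇φ behaves as □¬φ: propagate the negated body to each accessible world.

¬◇(a ∧ c), w1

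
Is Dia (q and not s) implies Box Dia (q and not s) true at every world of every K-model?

Invalid (countermodel exists)

Tableau for the negation not (Dia (q and not s) implies Box Dia (q and not s)):
1. not (Dia (q and not s) implies Box Dia (q and not s)), 0
2. Dia (q and not s), 0
3. not Box Dia (q and not s), 0
4. q and not s, 1
5. q, 1
6. not s, 1
7. not Dia (q and not s), 2
Accessibility: 0R1, 0R2
The negation has an open branch (countermodel exists).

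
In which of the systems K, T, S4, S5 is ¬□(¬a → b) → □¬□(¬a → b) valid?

S5-tableau for the negation ¬(¬□(¬a → b) → □¬□(¬a → b)):
1. ¬(¬□(¬a → b) → □¬□(¬a → b)), u
2. ¬□(¬a → b), u
3. ¬□¬□(¬a → b), u
4. ¬(¬a → b), v
5. ¬a, v
6. ¬b, v
7. □(¬a → b), w
8. ¬a → b, u
9. ¬a → b, v
10. ¬a → b, w
11. b, u
12. b, v
Accessibility: uRu, uRv, uRw, vRu, vRv, vRw, wRu, wRv, wRw
Branch closes: b and ¬b both at v.
Every branch closes (one shown): valid in S5.
S4-tableau for the negation ¬(¬□(¬a → b) → □¬□(¬a → b)):
1. ¬(¬□(¬a → b) → □¬□(¬a → b)), u
2. ¬□(¬a → b), u
3. ¬□¬□(¬a → b), u
4. ¬(¬a → b), v
5. ¬a, v
6. ¬b, v
7. □(¬a → b), w
8. ¬a → b, w
9. b, w
Accessibility: uRu, uRv, uRw, vRv, wRw
Complete open branch: countermodel on an S4-frame, so not valid in S4, nor in K, T (the same frame is also a K-frame and a T-frame).

S5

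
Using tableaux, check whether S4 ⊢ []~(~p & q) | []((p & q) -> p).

Tableau for the negation ~([]~(~p & q) | []((p & q) -> p)):
1. ~([]~(~p & q) | []((p & q) -> p)), 0
2. ~[]~(~p & q), 0
3. ~[]((p & q) -> p), 0
4. ~p & q, 1
5. ~p, 1
6. q, 1
7. ~((p & q) -> p), 2
8. p & q, 2
9. ~p, 2
10. p, 2
11. q, 2
Accessibility: 0R0, 0R1, 0R2, 1R1, 2R2
Branch closes: p and ~p both at 2.
All branches of the negation close; one closing branch shown above.

Valid in S4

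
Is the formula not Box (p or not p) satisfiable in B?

1. not Box (p or not p), 0
2. not (p or not p), 1   [neg-Box-rule on 1: fresh world 1, 0R1]
3. not p, 1   [neg-or-rule on 2]
4. p, 1   [neg-or-rule on 2]
Accessibility: 0R0, 0R1, 1R0, 1R1
Branch closes: p and not p both at 1.
All branches of the tableau close; one closing branch shown above.

Unsatisfiable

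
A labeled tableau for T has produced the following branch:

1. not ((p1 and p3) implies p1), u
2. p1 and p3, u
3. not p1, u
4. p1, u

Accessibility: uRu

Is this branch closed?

Both p1 and not p1 appear at u.

Closed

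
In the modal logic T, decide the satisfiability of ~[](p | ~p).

1. ~[](p | ~p), w0
2. ~(p | ~p), w1
3. ~p, w1
4. p, w1
Accessibility: w0Rw0, w0Rw1, w1Rw1
Branch closes: p and ~p both at w1.
All branches of the tableau close; one closing branch shown above.

No, unsatisfiable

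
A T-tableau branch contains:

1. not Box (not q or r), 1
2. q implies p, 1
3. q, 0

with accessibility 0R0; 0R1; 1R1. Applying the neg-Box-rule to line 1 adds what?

a fresh world 2 with 1R2, and not (not q or r) at 2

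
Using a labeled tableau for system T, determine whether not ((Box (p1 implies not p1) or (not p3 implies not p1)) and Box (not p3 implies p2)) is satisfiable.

Satisfiable

1. not ((Box (p1 implies not p1) or (not p3 implies not p1)) and Box (not p3 implies p2)), w0
2. not Box (not p3 implies p2), w0
3. not (not p3 implies p2), w1
4. not p3, w1
5. not p2, w1
Accessibility: w0Rw0, w0Rw1, w1Rw1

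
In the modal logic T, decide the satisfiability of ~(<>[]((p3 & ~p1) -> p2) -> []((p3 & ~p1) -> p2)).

1. ~(<>[]((p3 & ~p1) -> p2) -> []((p3 & ~p1) -> p2)), u
2. <>[]((p3 & ~p1) -> p2), u   [~->-rule on 1]
3. ~[]((p3 & ~p1) -> p2), u   [~->-rule on 1]
4. []((p3 & ~p1) -> p2), v   [<>-rule on 2: fresh world v, uRv]
5. (p3 & ~p1) -> p2, v   [[]-rule on 4 via vRv]
6. p2, v   [->-rule on 5 (branches; this branch)]
7. ~((p3 & ~p1) -> p2), w   [~[]-rule on 3: fresh world w, uRw]
8. p3 & ~p1, w   [~->-rule on 7]
9. ~p2, w   [~->-rule on 7]
10. p3, w   [&-rule on 8]
11. ~p1, w   [&-rule on 8]
Accessibility: uRu, uRv, uRw, vRv, wRw

Satisfiable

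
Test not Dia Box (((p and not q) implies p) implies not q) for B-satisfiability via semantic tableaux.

Satisfiable (open branch found)

1. not Dia Box (((p and not q) implies p) implies not q), 0
2. not Box (((p and not q) implies p) implies not q), 0
3. not (((p and not q) implies p) implies not q), 1
4. (p and not q) implies p, 1
5. q, 1
6. not Box (((p and not q) implies p) implies not q), 1
7. p, 1
8. not (((p and not q) implies p) implies not q), 2
9. (p and not q) implies p, 2
10. q, 2
11. p, 2
Accessibility: 0R0, 0R1, 1R0, 1R1, 1R2, 2R1, 2R2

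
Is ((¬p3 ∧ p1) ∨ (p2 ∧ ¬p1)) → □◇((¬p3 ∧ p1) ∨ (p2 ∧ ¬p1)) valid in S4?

Invalid (countermodel exists)

Tableau for the negation ¬(((¬p3 ∧ p1) ∨ (p2 ∧ ¬p1)) → □◇((¬p3 ∧ p1) ∨ (p2 ∧ ¬p1))):
1. ¬(((¬p3 ∧ p1) ∨ (p2 ∧ ¬p1)) → □◇((¬p3 ∧ p1) ∨ (p2 ∧ ¬p1))), w0
2. (¬p3 ∧ p1) ∨ (p2 ∧ ¬p1), w0   [¬→-rule on 1]
3. ¬□◇((¬p3 ∧ p1) ∨ (p2 ∧ ¬p1)), w0   [¬→-rule on 1]
4. p2 ∧ ¬p1, w0   [∨-rule on 2 (branches; this branch)]
5. p2, w0   [∧-rule on 4]
6. ¬p1, w0   [∧-rule on 4]
7. ¬◇((¬p3 ∧ p1) ∨ (p2 ∧ ¬p1)), w1   [¬□-rule on 3: fresh world w1, w0Rw1]
8. ¬((¬p3 ∧ p1) ∨ (p2 ∧ ¬p1)), w1   [¬◇-rule on 7 via w1Rw1]
9. ¬(¬p3 ∧ p1), w1   [¬∨-rule on 8]
10. ¬(p2 ∧ ¬p1), w1   [¬∨-rule on 8]
11. ¬p1, w1   [¬∧-rule on 9 (branches; this branch)]
12. ¬p2, w1   [¬∧-rule on 10 (branches; this branch)]
Accessibility: w0Rw0, w0Rw1, w1Rw1
The negation has an open branch (countermodel exists).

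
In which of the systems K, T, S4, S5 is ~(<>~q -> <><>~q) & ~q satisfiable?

T-tableau for the formula:
1. ~(<>~q -> <><>~q) & ~q, u
2. ~(<>~q -> <><>~q), u
3. ~q, u
4. <>~q, u
5. ~<><>~q, u
6. ~<>~q, u
7. q, u
Accessibility: uRu
Branch closes: q and ~q both at u.
Every branch closes (one shown): unsatisfiable in T, hence also in S4, S5 (every S4/S5-frame is a T-frame).
K-tableau for the formula:
1. ~(<>~q -> <><>~q) & ~q, u
2. ~(<>~q -> <><>~q), u
3. ~q, u
4. <>~q, u
5. ~<><>~q, u
6. ~q, v
7. ~<>~q, v
Accessibility: uRv
Complete open branch: satisfiable in K.

K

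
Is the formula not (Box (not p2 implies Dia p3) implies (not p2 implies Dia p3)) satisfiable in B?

1. not (Box (not p2 implies Dia p3) implies (not p2 implies Dia p3)), 0
2. Box (not p2 implies Dia p3), 0
3. not (not p2 implies Dia p3), 0
4. not p2, 0
5. not Dia p3, 0
6. not p2 implies Dia p3, 0
7. not p3, 0
8. Dia p3, 0
9. p3, 1
10. not p2 implies Dia p3, 1
11. not p3, 1
Accessibility: 0R0, 0R1, 1R0, 1R1
Branch closes: p3 and not p3 both at 1.
Every branch closes; the branch above is one of them.

Unsatisfiable (every branch closes)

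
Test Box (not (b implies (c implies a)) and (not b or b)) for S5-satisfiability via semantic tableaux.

Yes, satisfiable

1. Box (not (b implies (c implies a)) and (not b or b)), 0
2. not (b implies (c implies a)) and (not b or b), 0   [Box-rule on 1 via 0R0]
3. not (b implies (c implies a)), 0   [and-rule on 2]
4. not b or b, 0   [and-rule on 2]
5. b, 0   [neg-implies-rule on 3]
6. not (c implies a), 0   [neg-implies-rule on 3]
7. c, 0   [neg-implies-rule on 6]
8. not a, 0   [neg-implies-rule on 6]
Accessibility: 0R0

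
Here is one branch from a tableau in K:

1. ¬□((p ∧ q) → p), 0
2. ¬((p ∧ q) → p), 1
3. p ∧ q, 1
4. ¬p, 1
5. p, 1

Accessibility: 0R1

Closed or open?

Both p and ¬p appear at 1.

Yes, closed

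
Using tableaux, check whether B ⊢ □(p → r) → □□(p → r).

Not valid

Tableau for the negation ¬(□(p → r) → □□(p → r)):
1. ¬(□(p → r) → □□(p → r)), 0
2. □(p → r), 0
3. ¬□□(p → r), 0
4. p → r, 0
5. r, 0
6. ¬□(p → r), 1
7. p → r, 1
8. r, 1
9. ¬(p → r), 2
10. p, 2
11. ¬r, 2
Accessibility: 0R0, 0R1, 1R0, 1R1, 1R2, 2R1, 2R2
The negation has an open branch (countermodel exists).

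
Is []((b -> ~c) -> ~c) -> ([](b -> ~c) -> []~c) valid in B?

Valid

Tableau for the negation ~([]((b -> ~c) -> ~c) -> ([](b -> ~c) -> []~c)):
1. ~([]((b -> ~c) -> ~c) -> ([](b -> ~c) -> []~c)), 0
2. []((b -> ~c) -> ~c), 0   [~->-rule on 1]
3. ~([](b -> ~c) -> []~c), 0   [~->-rule on 1]
4. [](b -> ~c), 0   [~->-rule on 3]
5. ~[]~c, 0   [~->-rule on 3]
6. (b -> ~c) -> ~c, 0   [[]-rule on 2 via 0R0]
7. b -> ~c, 0   [[]-rule on 4 via 0R0]
8. ~c, 0   [->-rule on 6 (branches; this branch)]
9. c, 1   [~[]-rule on 5: fresh world 1, 0R1]
10. (b -> ~c) -> ~c, 1   [[]-rule on 2 via 0R1]
11. b -> ~c, 1   [[]-rule on 4 via 0R1]
12. ~(b -> ~c), 1   [->-rule on 10 (branches; this branch)]
13. b, 1   [~->-rule on 12]
14. ~c, 1   [->-rule on 11 (branches; this branch)]
Accessibility: 0R0, 0R1, 1R0, 1R1
Branch closes: c and ~c both at 1.
All branches of the negation close; one closing branch shown above.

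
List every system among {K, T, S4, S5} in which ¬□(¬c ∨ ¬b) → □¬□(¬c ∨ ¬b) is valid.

S4-tableau for the negation ¬(¬□(¬c ∨ ¬b) → □¬□(¬c ∨ ¬b)):
1. ¬(¬□(¬c ∨ ¬b) → □¬□(¬c ∨ ¬b)), w0
2. ¬□(¬c ∨ ¬b), w0
3. ¬□¬□(¬c ∨ ¬b), w0
4. ¬(¬c ∨ ¬b), w1
5. c, w1
6. b, w1
7. □(¬c ∨ ¬b), w2
8. ¬c ∨ ¬b, w2
9. ¬b, w2
Accessibility: w0Rw0, w0Rw1, w0Rw2, w1Rw1, w2Rw2
Complete open branch: countermodel on an S4-frame, so not valid in S4, nor in K, T (the same frame is also a K-frame and a T-frame).
S5-tableau for the negation ¬(¬□(¬c ∨ ¬b) → □¬□(¬c ∨ ¬b)):
1. ¬(¬□(¬c ∨ ¬b) → □¬□(¬c ∨ ¬b)), w0
2. ¬□(¬c ∨ ¬b), w0
3. ¬□¬□(¬c ∨ ¬b), w0
4. ¬(¬c ∨ ¬b), w1
5. c, w1
6. b, w1
7. □(¬c ∨ ¬b), w2
8. ¬c ∨ ¬b, w0
9. ¬c ∨ ¬b, w1
10. ¬c ∨ ¬b, w2
11. ¬b, w0
12. ¬b, w1
Accessibility: w0Rw0, w0Rw1, w0Rw2, w1Rw0, w1Rw1, w1Rw2, w2Rw0, w2Rw1, w2Rw2
Branch closes: b and ¬b both at w1.
Every branch closes (one shown): valid in S5.

S5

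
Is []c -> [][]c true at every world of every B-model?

Tableau for the negation ~([]c -> [][]c):
1. ~([]c -> [][]c), 0
2. []c, 0
3. ~[][]c, 0
4. c, 0
5. ~[]c, 1
6. c, 1
7. ~c, 2
Accessibility: 0R0, 0R1, 1R0, 1R1, 1R2, 2R1, 2R2
The negation has an open branch (countermodel exists).

Invalid (countermodel exists)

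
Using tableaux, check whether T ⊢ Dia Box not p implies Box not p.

Invalid (countermodel exists)

Tableau for the negation not (Dia Box not p implies Box not p):
1. not (Dia Box not p implies Box not p), w0
2. Dia Box not p, w0
3. not Box not p, w0
4. Box not p, w1
5. not p, w1
6. p, w2
Accessibility: w0Rw0, w0Rw1, w0Rw2, w1Rw1, w2Rw2
The negation has an open branch (countermodel exists).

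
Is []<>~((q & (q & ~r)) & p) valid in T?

Tableau for the negation ~[]<>~((q & (q & ~r)) & p):
1. ~[]<>~((q & (q & ~r)) & p), w0
2. ~<>~((q & (q & ~r)) & p), w1
3. (q & (q & ~r)) & p, w1
4. q & (q & ~r), w1
5. p, w1
6. q, w1
7. q & ~r, w1
8. ~r, w1
Accessibility: w0Rw0, w0Rw1, w1Rw1
The negation has an open branch (countermodel exists).

Not valid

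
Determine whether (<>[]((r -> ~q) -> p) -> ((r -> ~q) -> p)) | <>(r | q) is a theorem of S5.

Tableau for the negation ~((<>[]((r -> ~q) -> p) -> ((r -> ~q) -> p)) | <>(r | q)):
1. ~((<>[]((r -> ~q) -> p) -> ((r -> ~q) -> p)) | <>(r | q)), w0
2. ~(<>[]((r -> ~q) -> p) -> ((r -> ~q) -> p)), w0   [~|-rule on 1]
3. ~<>(r | q), w0   [~|-rule on 1]
4. <>[]((r -> ~q) -> p), w0   [~->-rule on 2]
5. ~((r -> ~q) -> p), w0   [~->-rule on 2]
6. r -> ~q, w0   [~->-rule on 5]
7. ~p, w0   [~->-rule on 5]
8. ~(r | q), w0   [~<>-rule on 3 via w0Rw0]
9. ~r, w0   [~|-rule on 8]
10. ~q, w0   [~|-rule on 8]
11. []((r -> ~q) -> p), w1   [<>-rule on 4: fresh world w1, w0Rw1]
12. ~(r | q), w1   [~<>-rule on 3 via w0Rw1]
13. ~r, w1   [~|-rule on 12]
14. ~q, w1   [~|-rule on 12]
15. (r -> ~q) -> p, w0   [[]-rule on 11 via w1Rw0]
16. (r -> ~q) -> p, w1   [[]-rule on 11 via w1Rw1]
17. ~(r -> ~q), w0   [->-rule on 15 (branches; this branch)]
18. r, w0   [~->-rule on 17]
19. q, w0   [~->-rule on 17]
Accessibility: w0Rw0, w0Rw1, w1Rw0, w1Rw1
Branch closes: r and ~r both at w0.
Every branch of the negation's tableau closes; the branch above is one of them.

Yes, valid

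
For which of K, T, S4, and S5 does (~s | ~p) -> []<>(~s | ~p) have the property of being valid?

S5

S4-tableau for the negation ~((~s | ~p) -> []<>(~s | ~p)):
1. ~((~s | ~p) -> []<>(~s | ~p)), 0
2. ~s | ~p, 0
3. ~[]<>(~s | ~p), 0
4. ~p, 0
5. ~<>(~s | ~p), 1
6. ~(~s | ~p), 1
7. s, 1
8. p, 1
Accessibility: 0R0, 0R1, 1R1
Complete open branch: countermodel on an S4-frame, so not valid in S4, nor in K, T (the same frame is also a K-frame and a T-frame).
S5-tableau for the negation ~((~s | ~p) -> []<>(~s | ~p)):
1. ~((~s | ~p) -> []<>(~s | ~p)), 0
2. ~s | ~p, 0
3. ~[]<>(~s | ~p), 0
4. ~p, 0
5. ~<>(~s | ~p), 1
6. ~(~s | ~p), 0
7. s, 0
8. p, 0
Accessibility: 0R0, 0R1, 1R0, 1R1
Branch closes: p and ~p both at 0.
Every branch closes (one shown): valid in S5.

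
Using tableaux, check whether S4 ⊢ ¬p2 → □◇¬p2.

No, not valid

Tableau for the negation ¬(¬p2 → □◇¬p2):
1. ¬(¬p2 → □◇¬p2), w0
2. ¬p2, w0
3. ¬□◇¬p2, w0
4. ¬◇¬p2, w1
5. p2, w1
Accessibility: w0Rw0, w0Rw1, w1Rw1
The negation has an open branch (countermodel exists).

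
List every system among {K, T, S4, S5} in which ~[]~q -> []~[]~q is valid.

S4-tableau for the negation ~(~[]~q -> []~[]~q):
1. ~(~[]~q -> []~[]~q), w0
2. ~[]~q, w0
3. ~[]~[]~q, w0
4. q, w1
5. []~q, w2
6. ~q, w2
Accessibility: w0Rw0, w0Rw1, w0Rw2, w1Rw1, w2Rw2
Complete open branch: countermodel on an S4-frame, so not valid in S4, nor in K, T (the same frame is also a K-frame and a T-frame).
S5-tableau for the negation ~(~[]~q -> []~[]~q):
1. ~(~[]~q -> []~[]~q), w0
2. ~[]~q, w0
3. ~[]~[]~q, w0
4. q, w1
5. []~q, w2
6. ~q, w0
7. ~q, w1
Accessibility: w0Rw0, w0Rw1, w0Rw2, w1Rw0, w1Rw1, w1Rw2, w2Rw0, w2Rw1, w2Rw2
Branch closes: q and ~q both at w1.
Every branch closes (one shown): valid in S5.

S5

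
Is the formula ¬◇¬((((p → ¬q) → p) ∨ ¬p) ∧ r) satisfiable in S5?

Yes, satisfiable

1. ¬◇¬((((p → ¬q) → p) ∨ ¬p) ∧ r), w0
2. (((p → ¬q) → p) ∨ ¬p) ∧ r, w0
3. ((p → ¬q) → p) ∨ ¬p, w0
4. r, w0
5. ¬p, w0
Accessibility: w0Rw0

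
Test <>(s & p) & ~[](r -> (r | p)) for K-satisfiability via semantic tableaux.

1. <>(s & p) & ~[](r -> (r | p)), u
2. <>(s & p), u   [&-rule on 1]
3. ~[](r -> (r | p)), u   [&-rule on 1]
4. s & p, v   [<>-rule on 2: fresh world v, uRv]
5. s, v   [&-rule on 4]
6. p, v   [&-rule on 4]
7. ~(r -> (r | p)), w   [~[]-rule on 3: fresh world w, uRw]
8. r, w   [~->-rule on 7]
9. ~(r | p), w   [~->-rule on 7]
10. ~r, w   [~|-rule on 9]
11. ~p, w   [~|-rule on 9]
Accessibility: uRv, uRw
Branch closes: r and ~r both at w.
Every branch closes; the branch above is one of them.

Unsatisfiable (every branch closes)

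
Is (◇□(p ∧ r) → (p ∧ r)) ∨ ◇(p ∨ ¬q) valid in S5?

Yes, valid

Tableau for the negation ¬((◇□(p ∧ r) → (p ∧ r)) ∨ ◇(p ∨ ¬q)):
1. ¬((◇□(p ∧ r) → (p ∧ r)) ∨ ◇(p ∨ ¬q)), u
2. ¬(◇□(p ∧ r) → (p ∧ r)), u
3. ¬◇(p ∨ ¬q), u
4. ◇□(p ∧ r), u
5. ¬(p ∧ r), u
6. ¬(p ∨ ¬q), u
7. ¬p, u
8. q, u
9. ¬r, u
10. □(p ∧ r), v
11. ¬(p ∨ ¬q), v
12. ¬p, v
13. q, v
14. p ∧ r, u
15. p, u
16. r, u
Accessibility: uRu, uRv, vRu, vRv
Branch closes: p and ¬p both at u.
Every branch of the negation's tableau closes; the branch above is one of them.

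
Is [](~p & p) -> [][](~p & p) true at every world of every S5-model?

Yes, valid

Tableau for the negation ~([](~p & p) -> [][](~p & p)):
1. ~([](~p & p) -> [][](~p & p)), 0
2. [](~p & p), 0
3. ~[][](~p & p), 0
4. ~p & p, 0
5. ~p, 0
6. p, 0
Accessibility: 0R0
Branch closes: p and ~p both at 0.
Every branch of the negation's tableau closes; the branch above is one of them.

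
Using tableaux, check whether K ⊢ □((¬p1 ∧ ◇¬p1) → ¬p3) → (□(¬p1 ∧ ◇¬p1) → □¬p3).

Valid

Tableau for the negation ¬(□((¬p1 ∧ ◇¬p1) → ¬p3) → (□(¬p1 ∧ ◇¬p1) → □¬p3)):
1. ¬(□((¬p1 ∧ ◇¬p1) → ¬p3) → (□(¬p1 ∧ ◇¬p1) → □¬p3)), 0
2. □((¬p1 ∧ ◇¬p1) → ¬p3), 0
3. ¬(□(¬p1 ∧ ◇¬p1) → □¬p3), 0
4. □(¬p1 ∧ ◇¬p1), 0
5. ¬□¬p3, 0
6. p3, 1
7. (¬p1 ∧ ◇¬p1) → ¬p3, 1
8. ¬p1 ∧ ◇¬p1, 1
9. ¬p1, 1
10. ◇¬p1, 1
11. ¬(¬p1 ∧ ◇¬p1), 1
12. ¬◇¬p1, 1
13. ¬p1, 2
14. p1, 2
Accessibility: 0R1, 1R2
Branch closes: p1 and ¬p1 both at 2.
All branches of the negation close; one closing branch shown above.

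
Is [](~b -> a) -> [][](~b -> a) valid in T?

No, not valid

Tableau for the negation ~([](~b -> a) -> [][](~b -> a)):
1. ~([](~b -> a) -> [][](~b -> a)), 0
2. [](~b -> a), 0   [~->-rule on 1]
3. ~[][](~b -> a), 0   [~->-rule on 1]
4. ~b -> a, 0   [[]-rule on 2 via 0R0]
5. a, 0   [->-rule on 4 (branches; this branch)]
6. ~[](~b -> a), 1   [~[]-rule on 3: fresh world 1, 0R1]
7. ~b -> a, 1   [[]-rule on 2 via 0R1]
8. a, 1   [->-rule on 7 (branches; this branch)]
9. ~(~b -> a), 2   [~[]-rule on 6: fresh world 2, 1R2]
10. ~b, 2   [~->-rule on 9]
11. ~a, 2   [~->-rule on 9]
Accessibility: 0R0, 0R1, 1R1, 1R2, 2R2
The negation has an open branch (countermodel exists).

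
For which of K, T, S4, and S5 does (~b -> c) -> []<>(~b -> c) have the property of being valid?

S5

S5-tableau for the negation ~((~b -> c) -> []<>(~b -> c)):
1. ~((~b -> c) -> []<>(~b -> c)), u
2. ~b -> c, u
3. ~[]<>(~b -> c), u
4. c, u
5. ~<>(~b -> c), v
6. ~(~b -> c), u
7. ~b, u
8. ~c, u
Accessibility: uRu, uRv, vRu, vRv
Branch closes: c and ~c both at u.
Every branch closes (one shown): valid in S5.
S4-tableau for the negation ~((~b -> c) -> []<>(~b -> c)):
1. ~((~b -> c) -> []<>(~b -> c)), u
2. ~b -> c, u
3. ~[]<>(~b -> c), u
4. c, u
5. ~<>(~b -> c), v
6. ~(~b -> c), v
7. ~b, v
8. ~c, v
Accessibility: uRu, uRv, vRv
Complete open branch: countermodel on an S4-frame, so not valid in S4, nor in K, T (the same frame is also a K-frame and a T-frame).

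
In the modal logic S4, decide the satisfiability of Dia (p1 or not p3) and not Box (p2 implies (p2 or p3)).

No, unsatisfiable

1. Dia (p1 or not p3) and not Box (p2 implies (p2 or p3)), u
2. Dia (p1 or not p3), u
3. not Box (p2 implies (p2 or p3)), u
4. p1 or not p3, v
5. not p3, v
6. not (p2 implies (p2 or p3)), w
7. p2, w
8. not (p2 or p3), w
9. not p2, w
10. not p3, w
Accessibility: uRu, uRv, uRw, vRv, wRw
Branch closes: p2 and not p2 both at w.
All branches of the tableau close; one closing branch shown above.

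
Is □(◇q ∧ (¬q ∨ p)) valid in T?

Tableau for the negation ¬□(◇q ∧ (¬q ∨ p)):
1. ¬□(◇q ∧ (¬q ∨ p)), u
2. ¬(◇q ∧ (¬q ∨ p)), v
3. ¬(¬q ∨ p), v
4. q, v
5. ¬p, v
Accessibility: uRu, uRv, vRv
The negation has an open branch (countermodel exists).

Not valid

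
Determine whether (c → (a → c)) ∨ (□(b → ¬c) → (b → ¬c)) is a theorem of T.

Yes, valid

Tableau for the negation ¬((c → (a → c)) ∨ (□(b → ¬c) → (b → ¬c))):
1. ¬((c → (a → c)) ∨ (□(b → ¬c) → (b → ¬c))), w0
2. ¬(c → (a → c)), w0
3. ¬(□(b → ¬c) → (b → ¬c)), w0
4. c, w0
5. ¬(a → c), w0
6. □(b → ¬c), w0
7. ¬(b → ¬c), w0
8. a, w0
9. ¬c, w0
Accessibility: w0Rw0
Branch closes: c and ¬c both at w0.
Every branch of the negation's tableau closes; the branch above is one of them.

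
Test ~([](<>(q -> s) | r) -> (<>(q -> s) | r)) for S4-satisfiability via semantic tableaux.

1. ~([](<>(q -> s) | r) -> (<>(q -> s) | r)), w0
2. [](<>(q -> s) | r), w0
3. ~(<>(q -> s) | r), w0
4. ~<>(q -> s), w0
5. ~r, w0
6. <>(q -> s) | r, w0
7. ~(q -> s), w0
8. q, w0
9. ~s, w0
10. <>(q -> s), w0
11. q -> s, w1
12. <>(q -> s) | r, w1
13. ~(q -> s), w1
14. q, w1
15. ~s, w1
16. s, w1
Accessibility: w0Rw0, w0Rw1, w1Rw1
Branch closes: s and ~s both at w1.
Every branch closes; the branch above is one of them.

Unsatisfiable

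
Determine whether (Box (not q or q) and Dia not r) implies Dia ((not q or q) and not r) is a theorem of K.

Tableau for the negation not ((Box (not q or q) and Dia not r) implies Dia ((not q or q) and not r)):
1. not ((Box (not q or q) and Dia not r) implies Dia ((not q or q) and not r)), u
2. Box (not q or q) and Dia not r, u
3. not Dia ((not q or q) and not r), u
4. Box (not q or q), u
5. Dia not r, u
6. not r, v
7. not ((not q or q) and not r), v
8. not q or q, v
9. not (not q or q), v
10. q, v
11. not q, v
Accessibility: uRv
Branch closes: q and not q both at v.
All branches of the negation close; one closing branch shown above.

Valid in K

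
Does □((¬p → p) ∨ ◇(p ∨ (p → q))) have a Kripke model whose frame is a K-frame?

Satisfiable

1. □((¬p → p) ∨ ◇(p ∨ (p → q))), 0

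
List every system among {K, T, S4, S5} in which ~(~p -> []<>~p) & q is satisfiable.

K, T, S4

S4-tableau for the formula:
1. ~(~p -> []<>~p) & q, w0
2. ~(~p -> []<>~p), w0
3. q, w0
4. ~p, w0
5. ~[]<>~p, w0
6. ~<>~p, w1
7. p, w1
Accessibility: w0Rw0, w0Rw1, w1Rw1
Complete open branch: satisfiable in S4, hence also in K, T (this S4-model is also a K-model and a T-model).
S5-tableau for the formula:
1. ~(~p -> []<>~p) & q, w0
2. ~(~p -> []<>~p), w0
3. q, w0
4. ~p, w0
5. ~[]<>~p, w0
6. ~<>~p, w1
7. p, w0
Accessibility: w0Rw0, w0Rw1, w1Rw0, w1Rw1
Branch closes: p and ~p both at w0.
Every branch closes (one shown): unsatisfiable in S5.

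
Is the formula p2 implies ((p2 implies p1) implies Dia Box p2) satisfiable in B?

Yes, satisfiable

1. p2 implies ((p2 implies p1) implies Dia Box p2), w0
2. (p2 implies p1) implies Dia Box p2, w0   [implies-rule on 1 (branches; this branch)]
3. Dia Box p2, w0   [implies-rule on 2 (branches; this branch)]
4. Box p2, w1   [Dia-rule on 3: fresh world w1, w0Rw1]
5. p2, w0   [Box-rule on 4 via w1Rw0]
6. p2, w1   [Box-rule on 4 via w1Rw1]
Accessibility: w0Rw0, w0Rw1, w1Rw0, w1Rw1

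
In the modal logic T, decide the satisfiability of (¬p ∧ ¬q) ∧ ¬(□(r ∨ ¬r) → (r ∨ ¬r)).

1. (¬p ∧ ¬q) ∧ ¬(□(r ∨ ¬r) → (r ∨ ¬r)), w0
2. ¬p ∧ ¬q, w0   [∧-rule on 1]
3. ¬(□(r ∨ ¬r) → (r ∨ ¬r)), w0   [∧-rule on 1]
4. ¬p, w0   [∧-rule on 2]
5. ¬q, w0   [∧-rule on 2]
6. □(r ∨ ¬r), w0   [¬→-rule on 3]
7. ¬(r ∨ ¬r), w0   [¬→-rule on 3]
8. ¬r, w0   [¬∨-rule on 7]
9. r, w0   [¬∨-rule on 7]
Accessibility: w0Rw0
Branch closes: r and ¬r both at w0.
All branches of the tableau close; one closing branch shown above.

Unsatisfiable (every branch closes)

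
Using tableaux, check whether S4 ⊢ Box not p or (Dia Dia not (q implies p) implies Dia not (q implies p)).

Valid

Tableau for the negation not (Box not p or (Dia Dia not (q implies p) implies Dia not (q implies p))):
1. not (Box not p or (Dia Dia not (q implies p) implies Dia not (q implies p))), u
2. not Box not p, u   [neg-or-rule on 1]
3. not (Dia Dia not (q implies p) implies Dia not (q implies p)), u   [neg-or-rule on 1]
4. Dia Dia not (q implies p), u   [neg-implies-rule on 3]
5. not Dia not (q implies p), u   [neg-implies-rule on 3]
6. q implies p, u   [neg-Dia-rule on 5 via uRu]
7. p, u   [implies-rule on 6 (branches; this branch)]
8. p, v   [neg-Box-rule on 2: fresh world v, uRv]
9. q implies p, v   [neg-Dia-rule on 5 via uRv]
10. Dia not (q implies p), w   [Dia-rule on 4: fresh world w, uRw]
11. q implies p, w   [neg-Dia-rule on 5 via uRw]
12. p, w   [implies-rule on 11 (branches; this branch)]
13. not (q implies p), x   [Dia-rule on 10: fresh world x, wRx]
14. q, x   [neg-implies-rule on 13]
15. not p, x   [neg-implies-rule on 13]
16. q implies p, x   [neg-Dia-rule on 5 via uRx]
17. p, x   [implies-rule on 16 (branches; this branch)]
Accessibility: uRu, uRv, uRw, uRx, vRv, wRw, wRx, xRx
Branch closes: p and not p both at x.
All branches of the negation close; one closing branch shown above.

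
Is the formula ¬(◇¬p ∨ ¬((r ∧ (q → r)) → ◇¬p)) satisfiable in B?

1. ¬(◇¬p ∨ ¬((r ∧ (q → r)) → ◇¬p)), u
2. ¬◇¬p, u
3. (r ∧ (q → r)) → ◇¬p, u
4. p, u
5. ¬(r ∧ (q → r)), u
6. ¬(q → r), u
7. q, u
8. ¬r, u
Accessibility: uRu

Satisfiable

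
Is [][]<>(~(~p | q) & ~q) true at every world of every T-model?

Tableau for the negation ~[][]<>(~(~p | q) & ~q):
1. ~[][]<>(~(~p | q) & ~q), w0
2. ~[]<>(~(~p | q) & ~q), w1
3. ~<>(~(~p | q) & ~q), w2
4. ~(~(~p | q) & ~q), w2
5. q, w2
Accessibility: w0Rw0, w0Rw1, w1Rw1, w1Rw2, w2Rw2
The negation has an open branch (countermodel exists).

Not valid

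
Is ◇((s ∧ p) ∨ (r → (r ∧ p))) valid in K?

Not valid

Tableau for the negation ¬◇((s ∧ p) ∨ (r → (r ∧ p))):
1. ¬◇((s ∧ p) ∨ (r → (r ∧ p))), u
The negation has an open branch (countermodel exists).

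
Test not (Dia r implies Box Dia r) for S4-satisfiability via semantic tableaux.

Satisfiable

1. not (Dia r implies Box Dia r), u
2. Dia r, u
3. not Box Dia r, u
4. r, v
5. not Dia r, w
6. not r, w
Accessibility: uRu, uRv, uRw, vRv, wRw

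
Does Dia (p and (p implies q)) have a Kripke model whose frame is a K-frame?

1. Dia (p and (p implies q)), 0
2. p and (p implies q), 1   [Dia-rule on 1: fresh world 1, 0R1]
3. p, 1   [and-rule on 2]
4. p implies q, 1   [and-rule on 2]
5. q, 1   [implies-rule on 4 (branches; this branch)]
Accessibility: 0R1

Yes, satisfiable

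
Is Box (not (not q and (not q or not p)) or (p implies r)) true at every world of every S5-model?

Not valid

Tableau for the negation not Box (not (not q and (not q or not p)) or (p implies r)):
1. not Box (not (not q and (not q or not p)) or (p implies r)), u
2. not (not (not q and (not q or not p)) or (p implies r)), v
3. not q and (not q or not p), v
4. not (p implies r), v
5. not q, v
6. not q or not p, v
7. p, v
8. not r, v
Accessibility: uRu, uRv, vRu, vRv
The negation has an open branch (countermodel exists).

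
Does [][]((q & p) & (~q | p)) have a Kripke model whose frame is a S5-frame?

1. [][]((q & p) & (~q | p)), w0
2. []((q & p) & (~q | p)), w0
3. (q & p) & (~q | p), w0
4. q & p, w0
5. ~q | p, w0
6. q, w0
7. p, w0
Accessibility: w0Rw0

Yes, satisfiable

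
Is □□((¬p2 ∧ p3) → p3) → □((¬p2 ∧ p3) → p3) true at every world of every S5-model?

Valid in S5

Tableau for the negation ¬(□□((¬p2 ∧ p3) → p3) → □((¬p2 ∧ p3) → p3)):
1. ¬(□□((¬p2 ∧ p3) → p3) → □((¬p2 ∧ p3) → p3)), 0
2. □□((¬p2 ∧ p3) → p3), 0
3. ¬□((¬p2 ∧ p3) → p3), 0
4. □((¬p2 ∧ p3) → p3), 0
5. (¬p2 ∧ p3) → p3, 0
6. ¬(¬p2 ∧ p3), 0
7. ¬p3, 0
8. ¬((¬p2 ∧ p3) → p3), 1
9. ¬p2 ∧ p3, 1
10. ¬p3, 1
11. ¬p2, 1
12. p3, 1
Accessibility: 0R0, 0R1, 1R0, 1R1
Branch closes: p3 and ¬p3 both at 1.
All branches of the negation close; one closing branch shown above.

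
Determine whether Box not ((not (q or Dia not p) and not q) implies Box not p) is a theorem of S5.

No, not valid

Tableau for the negation not Box not ((not (q or Dia not p) and not q) implies Box not p):
1. not Box not ((not (q or Dia not p) and not q) implies Box not p), 0
2. (not (q or Dia not p) and not q) implies Box not p, 1   [neg-Box-rule on 1: fresh world 1, 0R1]
3. Box not p, 1   [implies-rule on 2 (branches; this branch)]
4. not p, 0   [Box-rule on 3 via 1R0]
5. not p, 1   [Box-rule on 3 via 1R1]
Accessibility: 0R0, 0R1, 1R0, 1R1
The negation has an open branch (countermodel exists).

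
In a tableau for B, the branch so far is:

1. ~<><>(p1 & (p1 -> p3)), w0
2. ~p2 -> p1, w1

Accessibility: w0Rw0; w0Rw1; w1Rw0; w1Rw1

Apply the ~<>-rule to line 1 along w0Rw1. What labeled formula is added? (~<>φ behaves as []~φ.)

~<>(p1 & (p1 -> p3)), w1

~<>φ behaves as []~φ: propagate the negated body to each accessible world.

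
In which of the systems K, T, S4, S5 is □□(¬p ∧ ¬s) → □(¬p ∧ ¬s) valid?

T-tableau for the negation ¬(□□(¬p ∧ ¬s) → □(¬p ∧ ¬s)):
1. ¬(□□(¬p ∧ ¬s) → □(¬p ∧ ¬s)), w0
2. □□(¬p ∧ ¬s), w0
3. ¬□(¬p ∧ ¬s), w0
4. □(¬p ∧ ¬s), w0
5. ¬p ∧ ¬s, w0
6. ¬p, w0
7. ¬s, w0
8. ¬(¬p ∧ ¬s), w1
9. □(¬p ∧ ¬s), w1
10. ¬p ∧ ¬s, w1
11. ¬p, w1
12. ¬s, w1
13. s, w1
Accessibility: w0Rw0, w0Rw1, w1Rw1
Branch closes: s and ¬s both at w1.
Every branch closes (one shown): valid in T, hence also in S4, S5 (every theorem of T is a theorem of S4 and S5).
K-tableau for the negation ¬(□□(¬p ∧ ¬s) → □(¬p ∧ ¬s)):
1. ¬(□□(¬p ∧ ¬s) → □(¬p ∧ ¬s)), w0
2. □□(¬p ∧ ¬s), w0
3. ¬□(¬p ∧ ¬s), w0
4. ¬(¬p ∧ ¬s), w1
5. □(¬p ∧ ¬s), w1
6. s, w1
Accessibility: w0Rw1
Complete open branch: countermodel on a K-frame, so not valid in K.

T, S4, S5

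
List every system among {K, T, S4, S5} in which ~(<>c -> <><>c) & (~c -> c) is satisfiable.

K

K-tableau for the formula:
1. ~(<>c -> <><>c) & (~c -> c), u
2. ~(<>c -> <><>c), u
3. ~c -> c, u
4. <>c, u
5. ~<><>c, u
6. c, u
7. c, v
8. ~<>c, v
Accessibility: uRv
Complete open branch: satisfiable in K.
T-tableau for the formula:
1. ~(<>c -> <><>c) & (~c -> c), u
2. ~(<>c -> <><>c), u
3. ~c -> c, u
4. <>c, u
5. ~<><>c, u
6. ~<>c, u
7. ~c, u
8. c, u
Accessibility: uRu
Branch closes: c and ~c both at u.
Every branch closes (one shown): unsatisfiable in T, hence also in S4, S5 (every S4/S5-frame is a T-frame).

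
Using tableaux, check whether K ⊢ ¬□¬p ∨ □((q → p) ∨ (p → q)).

Valid

Tableau for the negation ¬(¬□¬p ∨ □((q → p) ∨ (p → q))):
1. ¬(¬□¬p ∨ □((q → p) ∨ (p → q))), w0
2. □¬p, w0
3. ¬□((q → p) ∨ (p → q)), w0
4. ¬((q → p) ∨ (p → q)), w1
5. ¬(q → p), w1
6. ¬(p → q), w1
7. q, w1
8. ¬p, w1
9. p, w1
10. ¬q, w1
Accessibility: w0Rw1
Branch closes: p and ¬p both at w1.
Every branch of the negation's tableau closes; the branch above is one of them.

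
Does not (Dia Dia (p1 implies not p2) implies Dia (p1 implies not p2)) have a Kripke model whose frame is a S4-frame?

1. not (Dia Dia (p1 implies not p2) implies Dia (p1 implies not p2)), u
2. Dia Dia (p1 implies not p2), u   [neg-implies-rule on 1]
3. not Dia (p1 implies not p2), u   [neg-implies-rule on 1]
4. not (p1 implies not p2), u   [neg-Dia-rule on 3 via uRu]
5. p1, u   [neg-implies-rule on 4]
6. p2, u   [neg-implies-rule on 4]
7. Dia (p1 implies not p2), v   [Dia-rule on 2: fresh world v, uRv]
8. not (p1 implies not p2), v   [neg-Dia-rule on 3 via uRv]
9. p1, v   [neg-implies-rule on 8]
10. p2, v   [neg-implies-rule on 8]
11. p1 implies not p2, w   [Dia-rule on 7: fresh world w, vRw]
12. not (p1 implies not p2), w   [neg-Dia-rule on 3 via uRw]
13. p1, w   [neg-implies-rule on 12]
14. p2, w   [neg-implies-rule on 12]
15. not p2, w   [implies-rule on 11 (branches; this branch)]
Accessibility: uRu, uRv, uRw, vRv, vRw, wRw
Branch closes: p2 and not p2 both at w.
All branches of the tableau close; one closing branch shown above.

No, unsatisfiable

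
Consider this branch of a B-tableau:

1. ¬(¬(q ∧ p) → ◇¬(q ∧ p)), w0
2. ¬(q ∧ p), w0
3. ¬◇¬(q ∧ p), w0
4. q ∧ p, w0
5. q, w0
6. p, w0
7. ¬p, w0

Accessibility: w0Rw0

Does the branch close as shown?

Yes, closed

Both p and ¬p appear at w0.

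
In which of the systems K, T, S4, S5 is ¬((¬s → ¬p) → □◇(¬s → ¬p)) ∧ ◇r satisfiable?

S4-tableau for the formula:
1. ¬((¬s → ¬p) → □◇(¬s → ¬p)) ∧ ◇r, 0
2. ¬((¬s → ¬p) → □◇(¬s → ¬p)), 0
3. ◇r, 0
4. ¬s → ¬p, 0
5. ¬□◇(¬s → ¬p), 0
6. ¬p, 0
7. r, 1
8. ¬◇(¬s → ¬p), 2
9. ¬(¬s → ¬p), 2
10. ¬s, 2
11. p, 2
Accessibility: 0R0, 0R1, 0R2, 1R1, 2R2
Complete open branch: satisfiable in S4, hence also in K, T (this S4-model is also a K-model and a T-model).
S5-tableau for the formula:
1. ¬((¬s → ¬p) → □◇(¬s → ¬p)) ∧ ◇r, 0
2. ¬((¬s → ¬p) → □◇(¬s → ¬p)), 0
3. ◇r, 0
4. ¬s → ¬p, 0
5. ¬□◇(¬s → ¬p), 0
6. ¬p, 0
7. r, 1
8. ¬◇(¬s → ¬p), 2
9. ¬(¬s → ¬p), 0
10. ¬s, 0
11. p, 0
Accessibility: 0R0, 0R1, 0R2, 1R0, 1R1, 1R2, 2R0, 2R1, 2R2
Branch closes: p and ¬p both at 0.
Every branch closes (one shown): unsatisfiable in S5.

K, T, S4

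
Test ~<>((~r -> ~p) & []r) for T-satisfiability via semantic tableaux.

1. ~<>((~r -> ~p) & []r), u
2. ~((~r -> ~p) & []r), u   [~<>-rule on 1 via uRu]
3. ~[]r, u   [~&-rule on 2 (branches; this branch)]
4. ~r, v   [~[]-rule on 3: fresh world v, uRv]
5. ~((~r -> ~p) & []r), v   [~<>-rule on 1 via uRv]
6. ~[]r, v   [~&-rule on 5 (branches; this branch)]
7. ~r, w   [~[]-rule on 6: fresh world w, vRw]
Accessibility: uRu, uRv, vRv, vRw, wRw

Satisfiable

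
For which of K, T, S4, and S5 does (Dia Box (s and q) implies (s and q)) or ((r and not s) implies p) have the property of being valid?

S5

S5-tableau for the negation not ((Dia Box (s and q) implies (s and q)) or ((r and not s) implies p)):
1. not ((Dia Box (s and q) implies (s and q)) or ((r and not s) implies p)), u
2. not (Dia Box (s and q) implies (s and q)), u
3. not ((r and not s) implies p), u
4. Dia Box (s and q), u
5. not (s and q), u
6. r and not s, u
7. not p, u
8. r, u
9. not s, u
10. not q, u
11. Box (s and q), v
12. s and q, u
13. s, u
14. q, u
Accessibility: uRu, uRv, vRu, vRv
Branch closes: s and not s both at u.
Every branch closes (one shown): valid in S5.
S4-tableau for the negation not ((Dia Box (s and q) implies (s and q)) or ((r and not s) implies p)):
1. not ((Dia Box (s and q) implies (s and q)) or ((r and not s) implies p)), u
2. not (Dia Box (s and q) implies (s and q)), u
3. not ((r and not s) implies p), u
4. Dia Box (s and q), u
5. not (s and q), u
6. r and not s, u
7. not p, u
8. r, u
9. not s, u
10. not q, u
11. Box (s and q), v
12. s and q, v
13. s, v
14. q, v
Accessibility: uRu, uRv, vRv
Complete open branch: countermodel on an S4-frame, so not valid in S4, nor in K, T (the same frame is also a K-frame and a T-frame).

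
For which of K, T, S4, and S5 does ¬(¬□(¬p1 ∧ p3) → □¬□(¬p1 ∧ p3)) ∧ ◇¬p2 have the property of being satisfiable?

K, T, S4

S4-tableau for the formula:
1. ¬(¬□(¬p1 ∧ p3) → □¬□(¬p1 ∧ p3)) ∧ ◇¬p2, 0
2. ¬(¬□(¬p1 ∧ p3) → □¬□(¬p1 ∧ p3)), 0   [∧-rule on 1]
3. ◇¬p2, 0   [∧-rule on 1]
4. ¬□(¬p1 ∧ p3), 0   [¬→-rule on 2]
5. ¬□¬□(¬p1 ∧ p3), 0   [¬→-rule on 2]
6. ¬p2, 1   [◇-rule on 3: fresh world 1, 0R1]
7. ¬(¬p1 ∧ p3), 2   [¬□-rule on 4: fresh world 2, 0R2]
8. ¬p3, 2   [¬∧-rule on 7 (branches; this branch)]
9. □(¬p1 ∧ p3), 3   [¬□-rule on 5: fresh world 3, 0R3]
10. ¬p1 ∧ p3, 3   [□-rule on 9 via 3R3]
11. ¬p1, 3   [∧-rule on 10]
12. p3, 3   [∧-rule on 10]
Accessibility: 0R0, 0R1, 0R2, 0R3, 1R1, 2R2, 3R3
Complete open branch: satisfiable in S4, hence also in K, T (this S4-model is also a K-model and a T-model).
S5-tableau for the formula:
1. ¬(¬□(¬p1 ∧ p3) → □¬□(¬p1 ∧ p3)) ∧ ◇¬p2, 0
2. ¬(¬□(¬p1 ∧ p3) → □¬□(¬p1 ∧ p3)), 0   [∧-rule on 1]
3. ◇¬p2, 0   [∧-rule on 1]
4. ¬□(¬p1 ∧ p3), 0   [¬→-rule on 2]
5. ¬□¬□(¬p1 ∧ p3), 0   [¬→-rule on 2]
6. ¬p2, 1   [◇-rule on 3: fresh world 1, 0R1]
7. ¬(¬p1 ∧ p3), 2   [¬□-rule on 4: fresh world 2, 0R2]
8. ¬p3, 2   [¬∧-rule on 7 (branches; this branch)]
9. □(¬p1 ∧ p3), 3   [¬□-rule on 5: fresh world 3, 0R3]
10. ¬p1 ∧ p3, 0   [□-rule on 9 via 3R0]
11. ¬p1, 0   [∧-rule on 10]
12. p3, 0   [∧-rule on 10]
13. ¬p1 ∧ p3, 1   [□-rule on 9 via 3R1]
14. ¬p1, 1   [∧-rule on 13]
15. p3, 1   [∧-rule on 13]
16. ¬p1 ∧ p3, 2   [□-rule on 9 via 3R2]
17. ¬p1, 2   [∧-rule on 16]
18. p3, 2   [∧-rule on 16]
Accessibility: 0R0, 0R1, 0R2, 0R3, 1R0, 1R1, 1R2, 1R3, 2R0, 2R1, 2R2, 2R3, 3R0, 3R1, 3R2, 3R3
Branch closes: p3 and ¬p3 both at 2.
Every branch closes (one shown): unsatisfiable in S5.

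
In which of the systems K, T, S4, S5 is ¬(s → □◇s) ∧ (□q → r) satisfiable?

S4-tableau for the formula:
1. ¬(s → □◇s) ∧ (□q → r), w0
2. ¬(s → □◇s), w0
3. □q → r, w0
4. s, w0
5. ¬□◇s, w0
6. r, w0
7. ¬◇s, w1
8. ¬s, w1
Accessibility: w0Rw0, w0Rw1, w1Rw1
Complete open branch: satisfiable in S4, hence also in K, T (this S4-model is also a K-model and a T-model).
S5-tableau for the formula:
1. ¬(s → □◇s) ∧ (□q → r), w0
2. ¬(s → □◇s), w0
3. □q → r, w0
4. s, w0
5. ¬□◇s, w0
6. r, w0
7. ¬◇s, w1
8. ¬s, w0
Accessibility: w0Rw0, w0Rw1, w1Rw0, w1Rw1
Branch closes: s and ¬s both at w0.
Every branch closes (one shown): unsatisfiable in S5.

K, T, S4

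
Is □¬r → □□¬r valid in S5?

Valid in S5

Tableau for the negation ¬(□¬r → □□¬r):
1. ¬(□¬r → □□¬r), u
2. □¬r, u
3. ¬□□¬r, u
4. ¬r, u
5. ¬□¬r, v
6. ¬r, v
7. r, w
8. ¬r, w
Accessibility: uRu, uRv, uRw, vRu, vRv, vRw, wRu, wRv, wRw
Branch closes: r and ¬r both at w.
Every branch of the negation's tableau closes; the branch above is one of them.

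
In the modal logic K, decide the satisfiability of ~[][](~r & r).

Satisfiable

1. ~[][](~r & r), 0
2. ~[](~r & r), 1
3. ~(~r & r), 2
4. ~r, 2
Accessibility: 0R1, 1R2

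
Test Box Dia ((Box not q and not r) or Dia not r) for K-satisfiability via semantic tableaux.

1. Box Dia ((Box not q and not r) or Dia not r), u

Yes, satisfiable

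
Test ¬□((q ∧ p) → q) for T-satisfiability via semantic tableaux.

1. ¬□((q ∧ p) → q), u
2. ¬((q ∧ p) → q), v   [¬□-rule on 1: fresh world v, uRv]
3. q ∧ p, v   [¬→-rule on 2]
4. ¬q, v   [¬→-rule on 2]
5. q, v   [∧-rule on 3]
6. p, v   [∧-rule on 3]
Accessibility: uRu, uRv, vRv
Branch closes: q and ¬q both at v.
All branches of the tableau close; one closing branch shown above.

No, unsatisfiable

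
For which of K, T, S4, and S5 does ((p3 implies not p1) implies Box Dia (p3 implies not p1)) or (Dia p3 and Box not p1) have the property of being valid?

S5-tableau for the negation not (((p3 implies not p1) implies Box Dia (p3 implies not p1)) or (Dia p3 and Box not p1)):
1. not (((p3 implies not p1) implies Box Dia (p3 implies not p1)) or (Dia p3 and Box not p1)), u
2. not ((p3 implies not p1) implies Box Dia (p3 implies not p1)), u   [neg-or-rule on 1]
3. not (Dia p3 and Box not p1), u   [neg-or-rule on 1]
4. p3 implies not p1, u   [neg-implies-rule on 2]
5. not Box Dia (p3 implies not p1), u   [neg-implies-rule on 2]
6. not Dia p3, u   [neg-and-rule on 3 (branches; this branch)]
7. not p3, u   [neg-Dia-rule on 6 via uRu]
8. not p1, u   [implies-rule on 4 (branches; this branch)]
9. not Dia (p3 implies not p1), v   [neg-Box-rule on 5: fresh world v, uRv]
10. not p3, v   [neg-Dia-rule on 6 via uRv]
11. not (p3 implies not p1), u   [neg-Dia-rule on 9 via vRu]
12. p3, u   [neg-implies-rule on 11]
13. p1, u   [neg-implies-rule on 11]
Accessibility: uRu, uRv, vRu, vRv
Branch closes: p3 and not p3 both at u.
Every branch closes (one shown): valid in S5.
S4-tableau for the negation not (((p3 implies not p1) implies Box Dia (p3 implies not p1)) or (Dia p3 and Box not p1)):
1. not (((p3 implies not p1) implies Box Dia (p3 implies not p1)) or (Dia p3 and Box not p1)), u
2. not ((p3 implies not p1) implies Box Dia (p3 implies not p1)), u   [neg-or-rule on 1]
3. not (Dia p3 and Box not p1), u   [neg-or-rule on 1]
4. p3 implies not p1, u   [neg-implies-rule on 2]
5. not Box Dia (p3 implies not p1), u   [neg-implies-rule on 2]
6. not Box not p1, u   [neg-and-rule on 3 (branches; this branch)]
7. not p1, u   [implies-rule on 4 (branches; this branch)]
8. not Dia (p3 implies not p1), v   [neg-Box-rule on 5: fresh world v, uRv]
9. not (p3 implies not p1), v   [neg-Dia-rule on 8 via vRv]
10. p3, v   [neg-implies-rule on 9]
11. p1, v   [neg-implies-rule on 9]
12. p1, w   [neg-Box-rule on 6: fresh world w, uRw]
Accessibility: uRu, uRv, uRw, vRv, wRw
Complete open branch: countermodel on an S4-frame, so not valid in S4, nor in K, T (the same frame is also a K-frame and a T-frame).

S5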